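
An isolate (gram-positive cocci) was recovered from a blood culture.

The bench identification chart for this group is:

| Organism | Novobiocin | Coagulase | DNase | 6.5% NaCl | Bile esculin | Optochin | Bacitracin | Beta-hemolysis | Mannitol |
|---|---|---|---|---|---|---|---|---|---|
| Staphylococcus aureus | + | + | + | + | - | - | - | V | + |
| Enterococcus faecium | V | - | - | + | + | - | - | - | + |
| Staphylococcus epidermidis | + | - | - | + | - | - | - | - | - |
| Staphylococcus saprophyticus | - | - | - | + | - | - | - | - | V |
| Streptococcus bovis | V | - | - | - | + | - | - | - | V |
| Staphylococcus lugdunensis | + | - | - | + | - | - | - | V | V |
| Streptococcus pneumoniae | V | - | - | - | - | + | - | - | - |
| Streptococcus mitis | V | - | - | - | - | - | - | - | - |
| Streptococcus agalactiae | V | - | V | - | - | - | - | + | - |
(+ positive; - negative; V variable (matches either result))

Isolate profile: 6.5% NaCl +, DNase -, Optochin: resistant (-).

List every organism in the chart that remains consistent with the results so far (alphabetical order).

Enterococcus faecium, Staphylococcus epidermidis, Staphylococcus lugdunensis, Staphylococcus saprophyticus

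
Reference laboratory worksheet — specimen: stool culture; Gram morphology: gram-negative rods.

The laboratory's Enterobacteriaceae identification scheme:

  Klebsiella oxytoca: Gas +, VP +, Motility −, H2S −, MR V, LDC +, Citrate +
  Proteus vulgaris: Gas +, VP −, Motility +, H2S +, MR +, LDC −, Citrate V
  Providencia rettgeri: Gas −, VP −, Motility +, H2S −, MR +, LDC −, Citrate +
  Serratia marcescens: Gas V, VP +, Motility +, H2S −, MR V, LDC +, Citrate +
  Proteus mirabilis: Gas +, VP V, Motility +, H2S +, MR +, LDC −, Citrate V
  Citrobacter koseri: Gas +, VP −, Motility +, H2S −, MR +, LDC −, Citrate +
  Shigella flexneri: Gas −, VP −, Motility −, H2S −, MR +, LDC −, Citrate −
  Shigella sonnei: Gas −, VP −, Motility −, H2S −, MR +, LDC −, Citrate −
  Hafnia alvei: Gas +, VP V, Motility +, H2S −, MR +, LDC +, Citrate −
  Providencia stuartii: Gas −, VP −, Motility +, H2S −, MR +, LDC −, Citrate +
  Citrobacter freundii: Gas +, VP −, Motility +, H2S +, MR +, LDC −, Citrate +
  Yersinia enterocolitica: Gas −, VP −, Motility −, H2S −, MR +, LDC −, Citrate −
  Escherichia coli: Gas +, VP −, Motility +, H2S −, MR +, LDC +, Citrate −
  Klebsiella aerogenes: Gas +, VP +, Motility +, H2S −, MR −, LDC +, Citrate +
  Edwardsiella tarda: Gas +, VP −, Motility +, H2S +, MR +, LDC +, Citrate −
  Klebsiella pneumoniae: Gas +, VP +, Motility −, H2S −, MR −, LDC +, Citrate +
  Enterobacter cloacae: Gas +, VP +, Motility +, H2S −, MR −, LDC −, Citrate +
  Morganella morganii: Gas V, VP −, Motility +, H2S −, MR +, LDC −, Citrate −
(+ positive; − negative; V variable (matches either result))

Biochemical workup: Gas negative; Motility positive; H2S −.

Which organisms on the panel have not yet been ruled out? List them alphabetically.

Motility +: excludes 5 organisms — 13 left.
H2S −: excludes Proteus vulgaris, Proteus mirabilis, Citrobacter freundii, Edwardsiella tarda — 9 left.
Gas −: excludes 5 organisms — 4 left.

Morganella morganii, Providencia rettgeri, Providencia stuartii, Serratia marcescens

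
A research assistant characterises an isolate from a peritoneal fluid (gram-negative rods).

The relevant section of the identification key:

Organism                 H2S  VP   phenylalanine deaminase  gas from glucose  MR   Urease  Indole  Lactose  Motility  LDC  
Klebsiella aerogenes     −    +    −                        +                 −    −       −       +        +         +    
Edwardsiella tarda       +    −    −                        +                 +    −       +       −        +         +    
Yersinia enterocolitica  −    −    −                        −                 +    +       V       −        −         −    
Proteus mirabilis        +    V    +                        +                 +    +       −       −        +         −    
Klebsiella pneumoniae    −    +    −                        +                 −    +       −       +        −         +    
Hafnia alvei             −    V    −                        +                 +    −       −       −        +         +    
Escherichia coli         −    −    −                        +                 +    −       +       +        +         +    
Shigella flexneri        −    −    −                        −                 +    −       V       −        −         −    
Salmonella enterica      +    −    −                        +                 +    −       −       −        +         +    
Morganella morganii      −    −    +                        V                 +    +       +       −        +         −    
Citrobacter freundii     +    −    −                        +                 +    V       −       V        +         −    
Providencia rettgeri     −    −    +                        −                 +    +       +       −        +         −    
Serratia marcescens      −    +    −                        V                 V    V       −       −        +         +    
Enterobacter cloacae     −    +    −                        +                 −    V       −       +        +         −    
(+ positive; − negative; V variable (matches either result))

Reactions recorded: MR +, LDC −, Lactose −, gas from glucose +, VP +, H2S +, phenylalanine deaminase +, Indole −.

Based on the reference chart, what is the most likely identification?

H2S +: excludes 10 organisms — 4 left.
gas from glucose +: all 4 remaining candidates are consistent.
VP +: excludes Edwardsiella tarda, Salmonella enterica, Citrobacter freundii — 1 left.
LDC −: the one remaining candidate is consistent.
Lactose −: the one remaining candidate is consistent.
phenylalanine deaminase +: the one remaining candidate is consistent.
Indole −: the one remaining candidate is consistent.
MR +: the one remaining candidate is consistent.

Proteus mirabilis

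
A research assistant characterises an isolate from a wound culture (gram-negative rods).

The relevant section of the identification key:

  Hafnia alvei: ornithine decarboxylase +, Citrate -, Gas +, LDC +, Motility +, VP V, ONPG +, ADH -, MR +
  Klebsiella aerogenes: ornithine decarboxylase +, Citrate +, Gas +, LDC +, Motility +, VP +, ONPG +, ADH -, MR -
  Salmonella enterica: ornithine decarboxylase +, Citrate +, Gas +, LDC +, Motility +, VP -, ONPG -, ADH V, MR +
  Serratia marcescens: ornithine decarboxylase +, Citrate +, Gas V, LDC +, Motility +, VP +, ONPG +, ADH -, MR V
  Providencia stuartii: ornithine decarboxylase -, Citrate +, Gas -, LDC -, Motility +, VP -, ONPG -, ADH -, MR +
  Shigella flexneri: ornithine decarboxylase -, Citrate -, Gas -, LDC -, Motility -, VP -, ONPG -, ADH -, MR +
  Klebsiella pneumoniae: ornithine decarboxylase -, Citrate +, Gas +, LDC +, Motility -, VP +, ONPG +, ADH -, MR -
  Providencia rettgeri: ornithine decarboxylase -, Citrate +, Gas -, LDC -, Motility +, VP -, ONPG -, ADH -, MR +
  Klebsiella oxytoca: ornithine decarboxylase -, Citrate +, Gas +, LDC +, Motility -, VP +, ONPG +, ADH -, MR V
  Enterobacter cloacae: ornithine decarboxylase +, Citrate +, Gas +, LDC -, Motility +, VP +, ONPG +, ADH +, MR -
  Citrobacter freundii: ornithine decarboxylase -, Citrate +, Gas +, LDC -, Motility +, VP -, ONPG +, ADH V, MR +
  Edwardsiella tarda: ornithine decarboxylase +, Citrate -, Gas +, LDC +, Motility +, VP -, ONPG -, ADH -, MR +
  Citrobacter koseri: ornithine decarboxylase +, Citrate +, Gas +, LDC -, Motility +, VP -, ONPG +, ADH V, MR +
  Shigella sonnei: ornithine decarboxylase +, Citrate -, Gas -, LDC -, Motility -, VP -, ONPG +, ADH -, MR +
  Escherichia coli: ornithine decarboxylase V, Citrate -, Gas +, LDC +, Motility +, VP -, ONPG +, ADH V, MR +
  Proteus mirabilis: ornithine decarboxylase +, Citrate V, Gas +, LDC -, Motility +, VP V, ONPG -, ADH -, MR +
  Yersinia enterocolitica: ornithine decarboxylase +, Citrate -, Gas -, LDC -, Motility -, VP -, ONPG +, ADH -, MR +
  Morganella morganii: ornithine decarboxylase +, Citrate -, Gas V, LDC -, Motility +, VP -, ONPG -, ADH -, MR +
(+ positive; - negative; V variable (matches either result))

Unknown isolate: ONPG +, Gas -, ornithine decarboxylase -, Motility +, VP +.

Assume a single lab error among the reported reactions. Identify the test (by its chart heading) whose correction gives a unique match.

As reported, no row in the chart matches all 5 reactions.
Reversing Motility → still no organism matches.
Reversing VP → still no organism matches.
Reversing ornithine decarboxylase (to +) → unique match: Serratia marcescens.
Reversing ONPG → still no organism matches.
Reversing Gas → still no organism matches.

ornithine decarboxylase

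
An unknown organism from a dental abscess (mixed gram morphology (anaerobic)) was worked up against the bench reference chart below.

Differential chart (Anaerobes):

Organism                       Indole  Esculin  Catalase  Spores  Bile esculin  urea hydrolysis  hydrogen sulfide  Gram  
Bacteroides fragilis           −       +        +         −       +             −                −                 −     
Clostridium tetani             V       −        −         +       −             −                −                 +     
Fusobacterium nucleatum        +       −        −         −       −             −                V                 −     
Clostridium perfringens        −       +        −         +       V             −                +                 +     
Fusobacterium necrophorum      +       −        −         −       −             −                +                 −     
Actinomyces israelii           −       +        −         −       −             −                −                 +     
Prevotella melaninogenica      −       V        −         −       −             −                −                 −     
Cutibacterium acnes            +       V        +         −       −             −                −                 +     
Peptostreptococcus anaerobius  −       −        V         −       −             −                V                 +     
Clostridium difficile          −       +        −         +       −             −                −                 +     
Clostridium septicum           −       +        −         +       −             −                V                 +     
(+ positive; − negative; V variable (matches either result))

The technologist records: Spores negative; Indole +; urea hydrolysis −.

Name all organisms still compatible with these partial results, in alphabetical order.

Indole +: excludes 7 organisms — 4 left.
urea hydrolysis −: all 4 remaining candidates are consistent.
Spores −: excludes Clostridium tetani — 3 left.

Cutibacterium acnes, Fusobacterium necrophorum, Fusobacterium nucleatum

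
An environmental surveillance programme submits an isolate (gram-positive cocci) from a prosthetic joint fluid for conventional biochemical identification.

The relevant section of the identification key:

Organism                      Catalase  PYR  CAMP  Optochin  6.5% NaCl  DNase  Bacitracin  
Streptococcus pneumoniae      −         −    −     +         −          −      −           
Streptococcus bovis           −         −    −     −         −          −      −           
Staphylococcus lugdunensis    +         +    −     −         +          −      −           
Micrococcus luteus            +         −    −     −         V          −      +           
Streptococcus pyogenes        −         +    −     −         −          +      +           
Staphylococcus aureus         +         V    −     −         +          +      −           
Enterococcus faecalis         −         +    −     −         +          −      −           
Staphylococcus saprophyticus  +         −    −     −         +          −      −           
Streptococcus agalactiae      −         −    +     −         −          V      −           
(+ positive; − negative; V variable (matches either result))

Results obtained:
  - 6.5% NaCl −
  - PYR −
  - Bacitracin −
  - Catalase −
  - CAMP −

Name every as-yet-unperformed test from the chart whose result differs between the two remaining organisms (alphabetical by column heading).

Optochin

6.5% NaCl −: excludes Staphylococcus lugdunensis, Staphylococcus aureus, Enterococcus faecalis, Staphylococcus saprophyticus — 5 left.
Bacitracin −: excludes Micrococcus luteus, Streptococcus pyogenes — 3 left.
PYR −: all 3 remaining candidates are consistent.
Catalase −: all 3 remaining candidates are consistent.
CAMP −: excludes Streptococcus agalactiae — 2 left.
Two candidates remain: Streptococcus bovis and Streptococcus pneumoniae.
  Optochin: Streptococcus bovis −, Streptococcus pneumoniae + — discriminates.
  DNase: − vs − — same for both, does not separate.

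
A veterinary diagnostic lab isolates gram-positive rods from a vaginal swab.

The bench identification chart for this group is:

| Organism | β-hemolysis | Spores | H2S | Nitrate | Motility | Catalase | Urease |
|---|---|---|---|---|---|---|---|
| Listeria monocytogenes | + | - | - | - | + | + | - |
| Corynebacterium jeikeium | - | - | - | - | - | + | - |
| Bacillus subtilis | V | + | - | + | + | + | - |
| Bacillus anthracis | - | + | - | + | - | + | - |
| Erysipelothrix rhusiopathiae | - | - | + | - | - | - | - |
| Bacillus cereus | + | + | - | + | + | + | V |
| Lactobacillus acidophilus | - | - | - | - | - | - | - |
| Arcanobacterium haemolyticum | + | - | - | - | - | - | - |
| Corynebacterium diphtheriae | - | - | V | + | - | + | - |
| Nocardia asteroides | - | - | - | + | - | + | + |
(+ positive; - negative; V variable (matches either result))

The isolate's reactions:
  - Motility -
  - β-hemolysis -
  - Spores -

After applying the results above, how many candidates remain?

Spores -: excludes Bacillus subtilis, Bacillus anthracis, Bacillus cereus — 7 left.
β-hemolysis -: excludes Listeria monocytogenes, Arcanobacterium haemolyticum — 5 left.
Motility -: all 5 remaining candidates are consistent.
Still consistent: Corynebacterium diphtheriae, Corynebacterium jeikeium, Erysipelothrix rhusiopathiae, Lactobacillus acidophilus, Nocardia asteroides.

5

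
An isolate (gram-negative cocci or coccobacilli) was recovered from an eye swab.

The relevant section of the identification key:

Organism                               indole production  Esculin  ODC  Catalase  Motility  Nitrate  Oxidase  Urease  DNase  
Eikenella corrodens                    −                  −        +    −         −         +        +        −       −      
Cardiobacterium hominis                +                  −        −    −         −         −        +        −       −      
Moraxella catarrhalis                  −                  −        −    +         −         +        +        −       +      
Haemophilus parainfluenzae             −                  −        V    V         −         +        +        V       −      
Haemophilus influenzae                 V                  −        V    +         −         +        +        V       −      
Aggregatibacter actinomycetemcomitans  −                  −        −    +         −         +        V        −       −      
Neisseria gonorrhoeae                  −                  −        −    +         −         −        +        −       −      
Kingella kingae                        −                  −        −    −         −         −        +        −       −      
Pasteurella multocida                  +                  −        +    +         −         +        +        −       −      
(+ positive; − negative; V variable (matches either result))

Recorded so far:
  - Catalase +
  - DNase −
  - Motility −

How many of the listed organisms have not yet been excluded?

5

Motility −: all 9 remaining candidates are consistent.
DNase −: excludes Moraxella catarrhalis — 8 left.
Catalase +: excludes Eikenella corrodens, Cardiobacterium hominis, Kingella kingae — 5 left.
Still consistent: Aggregatibacter actinomycetemcomitans, Haemophilus influenzae, Haemophilus parainfluenzae, Neisseria gonorrhoeae, Pasteurella multocida.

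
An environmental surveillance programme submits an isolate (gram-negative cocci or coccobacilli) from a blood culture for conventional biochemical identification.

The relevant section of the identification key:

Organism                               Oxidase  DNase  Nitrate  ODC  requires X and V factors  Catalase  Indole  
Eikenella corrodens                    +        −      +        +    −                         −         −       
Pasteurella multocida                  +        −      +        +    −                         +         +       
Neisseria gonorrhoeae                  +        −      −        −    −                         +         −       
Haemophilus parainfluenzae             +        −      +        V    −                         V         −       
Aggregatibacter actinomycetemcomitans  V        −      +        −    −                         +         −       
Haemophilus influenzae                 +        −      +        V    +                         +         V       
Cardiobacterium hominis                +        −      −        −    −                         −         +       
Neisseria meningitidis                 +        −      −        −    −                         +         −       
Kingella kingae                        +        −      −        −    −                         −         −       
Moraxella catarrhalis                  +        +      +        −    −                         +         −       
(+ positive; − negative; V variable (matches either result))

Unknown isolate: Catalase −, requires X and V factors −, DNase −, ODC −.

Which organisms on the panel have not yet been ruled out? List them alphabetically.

Catalase −: excludes 6 organisms — 4 left.
DNase −: all 4 remaining candidates are consistent.
requires X and V factors −: all 4 remaining candidates are consistent.
ODC −: excludes Eikenella corrodens — 3 left.

Cardiobacterium hominis, Haemophilus parainfluenzae, Kingella kingae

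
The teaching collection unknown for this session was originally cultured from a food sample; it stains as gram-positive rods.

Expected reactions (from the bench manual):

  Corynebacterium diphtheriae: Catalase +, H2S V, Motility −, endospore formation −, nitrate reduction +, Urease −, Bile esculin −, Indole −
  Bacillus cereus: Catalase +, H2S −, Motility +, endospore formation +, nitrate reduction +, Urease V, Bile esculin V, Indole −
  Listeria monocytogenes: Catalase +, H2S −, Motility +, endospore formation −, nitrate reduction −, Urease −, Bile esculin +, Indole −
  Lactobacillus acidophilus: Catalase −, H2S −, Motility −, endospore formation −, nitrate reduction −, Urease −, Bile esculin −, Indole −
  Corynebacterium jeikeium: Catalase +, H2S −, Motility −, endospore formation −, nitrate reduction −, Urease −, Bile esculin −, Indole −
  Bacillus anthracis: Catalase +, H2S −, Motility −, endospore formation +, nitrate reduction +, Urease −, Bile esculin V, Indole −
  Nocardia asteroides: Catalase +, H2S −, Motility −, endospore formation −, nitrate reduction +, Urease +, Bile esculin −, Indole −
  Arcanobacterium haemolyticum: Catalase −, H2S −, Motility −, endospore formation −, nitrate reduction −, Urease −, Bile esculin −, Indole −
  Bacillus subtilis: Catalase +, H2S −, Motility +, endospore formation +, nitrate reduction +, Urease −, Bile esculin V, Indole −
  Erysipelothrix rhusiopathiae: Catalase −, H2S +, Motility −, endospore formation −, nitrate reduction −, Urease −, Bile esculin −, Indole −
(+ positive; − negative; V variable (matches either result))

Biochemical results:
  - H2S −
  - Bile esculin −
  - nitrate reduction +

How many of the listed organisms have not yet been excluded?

Bile esculin −: excludes Listeria monocytogenes — 9 left.
nitrate reduction +: excludes Lactobacillus acidophilus, Corynebacterium jeikeium, Arcanobacterium haemolyticum, Erysipelothrix rhusiopathiae — 5 left.
H2S −: all 5 remaining candidates are consistent.
Still consistent: Bacillus anthracis, Bacillus cereus, Bacillus subtilis, Corynebacterium diphtheriae, Nocardia asteroides.

5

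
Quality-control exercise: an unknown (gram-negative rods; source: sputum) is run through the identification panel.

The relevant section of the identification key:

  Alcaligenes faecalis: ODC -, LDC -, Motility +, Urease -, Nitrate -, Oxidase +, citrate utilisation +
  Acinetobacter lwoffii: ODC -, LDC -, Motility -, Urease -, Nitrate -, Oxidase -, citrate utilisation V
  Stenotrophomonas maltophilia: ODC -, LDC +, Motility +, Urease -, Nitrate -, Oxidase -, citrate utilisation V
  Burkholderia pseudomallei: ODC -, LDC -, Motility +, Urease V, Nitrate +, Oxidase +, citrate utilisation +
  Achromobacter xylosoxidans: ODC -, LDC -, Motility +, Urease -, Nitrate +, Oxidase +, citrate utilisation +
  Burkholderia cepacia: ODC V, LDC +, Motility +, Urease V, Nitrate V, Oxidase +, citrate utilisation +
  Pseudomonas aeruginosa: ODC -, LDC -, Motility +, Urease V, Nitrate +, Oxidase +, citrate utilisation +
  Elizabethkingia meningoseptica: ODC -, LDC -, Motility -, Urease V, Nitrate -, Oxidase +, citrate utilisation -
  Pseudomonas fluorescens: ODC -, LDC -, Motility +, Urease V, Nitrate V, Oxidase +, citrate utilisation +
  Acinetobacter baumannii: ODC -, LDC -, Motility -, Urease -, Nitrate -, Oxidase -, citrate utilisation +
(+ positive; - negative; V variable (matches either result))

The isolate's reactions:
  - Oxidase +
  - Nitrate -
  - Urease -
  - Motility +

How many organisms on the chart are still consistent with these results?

3

Urease -: all 10 remaining candidates are consistent.
Oxidase +: excludes Acinetobacter lwoffii, Stenotrophomonas maltophilia, Acinetobacter baumannii — 7 left.
Nitrate -: excludes Burkholderia pseudomallei, Achromobacter xylosoxidans, Pseudomonas aeruginosa — 4 left.
Motility +: excludes Elizabethkingia meningoseptica — 3 left.
Still consistent: Alcaligenes faecalis, Burkholderia cepacia, Pseudomonas fluorescens.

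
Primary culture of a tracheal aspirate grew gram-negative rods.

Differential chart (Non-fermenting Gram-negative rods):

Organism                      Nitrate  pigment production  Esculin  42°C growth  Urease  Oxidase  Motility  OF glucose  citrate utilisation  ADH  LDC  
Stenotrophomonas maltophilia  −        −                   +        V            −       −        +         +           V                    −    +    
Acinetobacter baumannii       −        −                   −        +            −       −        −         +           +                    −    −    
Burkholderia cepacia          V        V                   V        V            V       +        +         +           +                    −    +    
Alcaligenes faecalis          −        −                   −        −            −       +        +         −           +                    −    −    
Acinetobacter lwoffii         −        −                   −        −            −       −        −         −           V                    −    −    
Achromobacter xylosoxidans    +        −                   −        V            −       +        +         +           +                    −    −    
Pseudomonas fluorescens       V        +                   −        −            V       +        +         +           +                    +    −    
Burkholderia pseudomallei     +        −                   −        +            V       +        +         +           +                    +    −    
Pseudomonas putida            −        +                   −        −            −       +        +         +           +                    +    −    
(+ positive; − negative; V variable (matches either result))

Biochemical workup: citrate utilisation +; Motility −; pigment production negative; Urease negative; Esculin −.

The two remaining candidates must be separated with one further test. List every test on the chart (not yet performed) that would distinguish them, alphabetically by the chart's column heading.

42°C growth, OF glucose

citrate utilisation +: all 9 remaining candidates are consistent.
Urease −: all 9 remaining candidates are consistent.
Esculin −: excludes Stenotrophomonas maltophilia — 8 left.
pigment production −: excludes Pseudomonas fluorescens, Pseudomonas putida — 6 left.
Motility −: excludes Burkholderia cepacia, Alcaligenes faecalis, Achromobacter xylosoxidans, Burkholderia pseudomallei — 2 left.
Two candidates remain: Acinetobacter baumannii and Acinetobacter lwoffii.
  Nitrate: − vs − — same for both, does not separate.
  42°C growth: Acinetobacter baumannii +, Acinetobacter lwoffii − — discriminates.
  Oxidase: − vs − — same for both, does not separate.
  OF glucose: Acinetobacter baumannii +, Acinetobacter lwoffii − — discriminates.
  ADH: − vs − — same for both, does not separate.
  LDC: − vs − — same for both, does not separate.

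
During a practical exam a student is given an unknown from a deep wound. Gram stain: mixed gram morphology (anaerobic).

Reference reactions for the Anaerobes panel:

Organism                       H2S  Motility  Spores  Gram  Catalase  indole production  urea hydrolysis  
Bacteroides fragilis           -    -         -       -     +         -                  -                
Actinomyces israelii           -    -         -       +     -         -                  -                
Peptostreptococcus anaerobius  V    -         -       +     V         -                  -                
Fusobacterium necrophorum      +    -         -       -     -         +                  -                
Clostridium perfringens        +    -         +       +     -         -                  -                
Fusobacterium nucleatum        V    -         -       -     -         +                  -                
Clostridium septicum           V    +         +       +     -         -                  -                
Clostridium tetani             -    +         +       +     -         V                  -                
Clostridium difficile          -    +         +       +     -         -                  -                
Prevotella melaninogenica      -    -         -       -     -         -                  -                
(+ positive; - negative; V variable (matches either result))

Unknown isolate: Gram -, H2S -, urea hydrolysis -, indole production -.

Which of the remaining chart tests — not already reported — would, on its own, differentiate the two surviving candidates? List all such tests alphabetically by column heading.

urea hydrolysis -: all 10 remaining candidates are consistent.
Gram -: excludes 6 organisms — 4 left.
H2S -: excludes Fusobacterium necrophorum — 3 left.
indole production -: excludes Fusobacterium nucleatum — 2 left.
Two candidates remain: Bacteroides fragilis and Prevotella melaninogenica.
  Motility: - vs - — same for both, does not separate.
  Spores: - vs - — same for both, does not separate.
  Catalase: Bacteroides fragilis +, Prevotella melaninogenica - — discriminates.

Catalase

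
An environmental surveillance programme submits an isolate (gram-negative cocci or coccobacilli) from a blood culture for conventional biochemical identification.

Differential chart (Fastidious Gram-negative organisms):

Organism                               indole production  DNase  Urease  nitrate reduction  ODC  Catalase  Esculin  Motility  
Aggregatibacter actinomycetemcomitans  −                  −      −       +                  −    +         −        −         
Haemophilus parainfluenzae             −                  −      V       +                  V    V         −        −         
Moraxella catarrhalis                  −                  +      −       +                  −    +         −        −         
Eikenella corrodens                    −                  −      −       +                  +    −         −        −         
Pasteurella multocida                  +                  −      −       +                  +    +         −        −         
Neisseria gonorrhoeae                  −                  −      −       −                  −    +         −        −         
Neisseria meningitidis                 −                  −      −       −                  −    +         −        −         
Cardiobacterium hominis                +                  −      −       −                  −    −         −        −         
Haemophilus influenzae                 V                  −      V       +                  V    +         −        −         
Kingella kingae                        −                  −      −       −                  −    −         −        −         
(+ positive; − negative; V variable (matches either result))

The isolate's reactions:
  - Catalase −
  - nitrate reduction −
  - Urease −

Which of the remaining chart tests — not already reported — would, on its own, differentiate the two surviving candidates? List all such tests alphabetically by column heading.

Catalase −: excludes 6 organisms — 4 left.
nitrate reduction −: excludes Haemophilus parainfluenzae, Eikenella corrodens — 2 left.
Urease −: all 2 remaining candidates are consistent.
Two candidates remain: Cardiobacterium hominis and Kingella kingae.
  indole production: Cardiobacterium hominis +, Kingella kingae − — discriminates.
  DNase: − vs − — same for both, does not separate.
  ODC: − vs − — same for both, does not separate.
  Esculin: − vs − — same for both, does not separate.
  Motility: − vs − — same for both, does not separate.

indole production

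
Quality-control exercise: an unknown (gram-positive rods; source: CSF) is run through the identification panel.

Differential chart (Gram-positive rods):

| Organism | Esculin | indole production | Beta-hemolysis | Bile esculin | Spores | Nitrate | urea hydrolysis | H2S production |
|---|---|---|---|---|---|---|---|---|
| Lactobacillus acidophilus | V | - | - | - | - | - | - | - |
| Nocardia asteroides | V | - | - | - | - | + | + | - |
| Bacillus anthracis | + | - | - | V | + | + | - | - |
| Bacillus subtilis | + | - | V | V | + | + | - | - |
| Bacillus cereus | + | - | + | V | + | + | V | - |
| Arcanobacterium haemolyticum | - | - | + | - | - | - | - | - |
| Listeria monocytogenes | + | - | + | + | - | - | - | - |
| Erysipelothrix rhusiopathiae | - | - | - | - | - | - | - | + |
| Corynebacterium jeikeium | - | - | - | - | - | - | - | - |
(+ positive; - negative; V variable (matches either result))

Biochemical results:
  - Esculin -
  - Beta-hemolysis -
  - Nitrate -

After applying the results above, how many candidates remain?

Beta-hemolysis -: excludes Bacillus cereus, Arcanobacterium haemolyticum, Listeria monocytogenes — 6 left.
Esculin -: excludes Bacillus anthracis, Bacillus subtilis — 4 left.
Nitrate -: excludes Nocardia asteroides — 3 left.
Still consistent: Corynebacterium jeikeium, Erysipelothrix rhusiopathiae, Lactobacillus acidophilus.

3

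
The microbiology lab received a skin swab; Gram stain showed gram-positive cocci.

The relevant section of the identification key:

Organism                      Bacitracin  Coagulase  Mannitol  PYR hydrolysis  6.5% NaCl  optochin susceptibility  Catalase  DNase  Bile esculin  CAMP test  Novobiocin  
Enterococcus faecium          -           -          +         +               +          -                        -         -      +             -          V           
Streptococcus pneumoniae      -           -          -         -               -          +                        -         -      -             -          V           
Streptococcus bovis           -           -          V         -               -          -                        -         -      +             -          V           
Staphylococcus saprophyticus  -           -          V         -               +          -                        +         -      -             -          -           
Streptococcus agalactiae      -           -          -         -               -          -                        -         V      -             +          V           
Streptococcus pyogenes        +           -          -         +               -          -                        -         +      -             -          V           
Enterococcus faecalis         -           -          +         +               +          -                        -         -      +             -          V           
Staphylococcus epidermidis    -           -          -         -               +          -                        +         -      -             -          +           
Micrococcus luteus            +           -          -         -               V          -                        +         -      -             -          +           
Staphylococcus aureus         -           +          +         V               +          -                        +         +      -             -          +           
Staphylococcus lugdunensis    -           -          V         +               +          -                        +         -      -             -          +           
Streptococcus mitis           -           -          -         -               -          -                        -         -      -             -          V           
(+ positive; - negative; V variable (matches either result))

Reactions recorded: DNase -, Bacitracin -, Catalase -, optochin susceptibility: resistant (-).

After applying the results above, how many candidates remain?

5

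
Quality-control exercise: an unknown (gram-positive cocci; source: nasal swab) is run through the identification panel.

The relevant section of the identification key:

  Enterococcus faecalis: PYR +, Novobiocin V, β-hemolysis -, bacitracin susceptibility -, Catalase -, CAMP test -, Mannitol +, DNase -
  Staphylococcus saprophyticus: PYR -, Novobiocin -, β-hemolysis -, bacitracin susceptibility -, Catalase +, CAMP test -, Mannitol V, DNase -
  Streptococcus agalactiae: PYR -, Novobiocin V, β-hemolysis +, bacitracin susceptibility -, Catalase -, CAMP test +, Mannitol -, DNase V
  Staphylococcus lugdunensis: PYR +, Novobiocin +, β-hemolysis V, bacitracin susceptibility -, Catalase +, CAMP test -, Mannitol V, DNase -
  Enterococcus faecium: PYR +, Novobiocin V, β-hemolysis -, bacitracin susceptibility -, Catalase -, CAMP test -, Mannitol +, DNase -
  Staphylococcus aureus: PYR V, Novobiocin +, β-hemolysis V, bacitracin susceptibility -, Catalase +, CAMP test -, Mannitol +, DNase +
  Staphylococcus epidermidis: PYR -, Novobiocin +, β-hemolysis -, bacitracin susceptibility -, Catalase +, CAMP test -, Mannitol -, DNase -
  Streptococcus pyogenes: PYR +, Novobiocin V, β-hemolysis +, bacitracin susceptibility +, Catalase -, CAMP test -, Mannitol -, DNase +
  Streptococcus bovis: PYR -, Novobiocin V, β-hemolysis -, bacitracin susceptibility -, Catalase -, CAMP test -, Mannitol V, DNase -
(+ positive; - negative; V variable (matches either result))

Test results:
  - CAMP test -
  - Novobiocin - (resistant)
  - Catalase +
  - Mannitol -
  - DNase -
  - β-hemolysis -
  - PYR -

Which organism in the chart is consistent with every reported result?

Mannitol -: excludes Enterococcus faecalis, Enterococcus faecium, Staphylococcus aureus — 6 left.
PYR -: excludes Staphylococcus lugdunensis, Streptococcus pyogenes — 4 left.
Catalase +: excludes Streptococcus agalactiae, Streptococcus bovis — 2 left.
CAMP test -: all 2 remaining candidates are consistent.
Novobiocin -: excludes Staphylococcus epidermidis — 1 left.
DNase -: the one remaining candidate is consistent.
β-hemolysis -: the one remaining candidate is consistent.

Staphylococcus saprophyticus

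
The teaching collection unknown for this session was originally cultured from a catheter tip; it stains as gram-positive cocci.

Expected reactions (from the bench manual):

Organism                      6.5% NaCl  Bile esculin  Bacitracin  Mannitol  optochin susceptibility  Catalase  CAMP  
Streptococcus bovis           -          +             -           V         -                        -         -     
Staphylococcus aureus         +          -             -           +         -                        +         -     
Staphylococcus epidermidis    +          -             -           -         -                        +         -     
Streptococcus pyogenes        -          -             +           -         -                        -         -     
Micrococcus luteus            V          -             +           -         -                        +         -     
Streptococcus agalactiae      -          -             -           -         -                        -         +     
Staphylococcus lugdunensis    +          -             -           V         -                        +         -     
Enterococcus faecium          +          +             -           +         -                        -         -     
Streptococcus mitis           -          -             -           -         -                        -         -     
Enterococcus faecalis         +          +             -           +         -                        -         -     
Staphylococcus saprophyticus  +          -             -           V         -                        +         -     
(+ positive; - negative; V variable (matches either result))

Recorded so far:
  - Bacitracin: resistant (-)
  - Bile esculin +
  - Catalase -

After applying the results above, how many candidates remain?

3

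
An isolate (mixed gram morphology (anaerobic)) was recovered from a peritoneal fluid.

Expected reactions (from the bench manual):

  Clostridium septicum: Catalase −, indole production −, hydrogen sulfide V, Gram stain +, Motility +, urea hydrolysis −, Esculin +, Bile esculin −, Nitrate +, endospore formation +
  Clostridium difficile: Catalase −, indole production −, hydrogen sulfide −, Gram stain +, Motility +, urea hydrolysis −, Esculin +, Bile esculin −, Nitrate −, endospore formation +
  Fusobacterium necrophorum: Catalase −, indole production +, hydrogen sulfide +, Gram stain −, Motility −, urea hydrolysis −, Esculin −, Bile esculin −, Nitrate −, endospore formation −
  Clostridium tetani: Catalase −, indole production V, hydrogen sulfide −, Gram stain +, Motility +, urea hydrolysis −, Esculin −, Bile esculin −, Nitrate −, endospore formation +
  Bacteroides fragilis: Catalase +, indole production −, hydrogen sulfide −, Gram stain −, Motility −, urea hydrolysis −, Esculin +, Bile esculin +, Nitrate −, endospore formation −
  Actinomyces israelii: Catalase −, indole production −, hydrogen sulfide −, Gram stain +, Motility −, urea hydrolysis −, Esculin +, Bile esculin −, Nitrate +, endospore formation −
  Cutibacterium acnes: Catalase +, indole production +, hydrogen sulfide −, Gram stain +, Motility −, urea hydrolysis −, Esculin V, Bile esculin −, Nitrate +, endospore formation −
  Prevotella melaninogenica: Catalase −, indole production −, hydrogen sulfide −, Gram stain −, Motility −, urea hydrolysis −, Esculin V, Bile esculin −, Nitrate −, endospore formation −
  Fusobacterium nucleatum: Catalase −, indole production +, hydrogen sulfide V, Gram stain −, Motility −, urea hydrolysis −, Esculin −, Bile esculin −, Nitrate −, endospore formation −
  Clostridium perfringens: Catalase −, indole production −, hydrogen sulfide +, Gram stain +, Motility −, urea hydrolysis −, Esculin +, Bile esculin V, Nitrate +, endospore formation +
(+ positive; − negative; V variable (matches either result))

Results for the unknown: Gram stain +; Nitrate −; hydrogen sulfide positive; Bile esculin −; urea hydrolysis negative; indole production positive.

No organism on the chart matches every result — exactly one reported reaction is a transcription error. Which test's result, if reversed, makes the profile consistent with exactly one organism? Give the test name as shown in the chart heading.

hydrogen sulfide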